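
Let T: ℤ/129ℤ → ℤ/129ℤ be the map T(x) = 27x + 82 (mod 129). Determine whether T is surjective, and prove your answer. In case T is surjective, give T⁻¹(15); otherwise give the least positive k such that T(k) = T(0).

Since gcd(27, 129) = 3, we have 27x ≡ 0 (mod 3) for all x, so T(x) ≡ 1 (mod 3).
But 0 ≢ 1 (mod 3), so 0 ∈ ℤ/129ℤ has no preimage. Hence T is not surjective.
Since T is not surjective, we find the least positive k with T(k) = T(0): this means 27k ≡ 0 (mod 129), i.e. 129 ∣ 27k. Since gcd(27, 129) = 3, dividing through by 3 this holds exactly when 43 ∣ 9k, and as gcd(9, 43) = 1, exactly when 43 ∣ k.
The smallest positive such k is 43.

43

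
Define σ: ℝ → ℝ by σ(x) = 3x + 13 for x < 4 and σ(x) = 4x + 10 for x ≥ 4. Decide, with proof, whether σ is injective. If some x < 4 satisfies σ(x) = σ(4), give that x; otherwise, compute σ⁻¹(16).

1

Both pieces are strictly increasing (slopes 3 and 4), so each is injective on its own interval.
The left piece maps (−∞, 4) onto (−∞, 25); the right piece maps [4, ∞) onto [26, ∞).
These images are disjoint, so no value is attained by both pieces. Hence σ is injective.
Because the two images are disjoint, no x < 4 has σ(x) = σ(4), so we compute σ⁻¹(16): 16 lies in (−∞, 25), so solve 3x + 13 = 16: x = (16 − 13)/3 = 1.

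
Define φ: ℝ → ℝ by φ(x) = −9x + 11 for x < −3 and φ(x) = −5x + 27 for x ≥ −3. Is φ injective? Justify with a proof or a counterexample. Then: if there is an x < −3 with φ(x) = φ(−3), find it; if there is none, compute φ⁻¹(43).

-31/9

Both pieces are strictly decreasing (slopes −9 and −5), so each is injective on its own interval.
The left piece maps (−∞, −3) onto (38, ∞); the right piece maps [−3, ∞) onto (−∞, 42].
These images overlap. In particular φ(−3) = 42 (right piece), and solving −9x + 11 = 42 on the left piece gives x = −31/9 < −3.
So φ(−31/9) = φ(−3) with −31/9 ≠ −3, and φ is not injective. This x = −31/9 is the requested value below −3.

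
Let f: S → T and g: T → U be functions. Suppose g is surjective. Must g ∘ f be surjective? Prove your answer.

not surjective

No. Take S = {0}, T = U = {0, 1}, f(0) = 0, and g = identity (surjective).
Then (g ∘ f)(0) = 0, and 1 ∈ U has no preimage under g ∘ f, so g ∘ f is not surjective.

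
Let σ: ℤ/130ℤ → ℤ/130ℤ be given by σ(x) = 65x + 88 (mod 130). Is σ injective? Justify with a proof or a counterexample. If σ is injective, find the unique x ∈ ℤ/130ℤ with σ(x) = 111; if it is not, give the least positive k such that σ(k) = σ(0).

2

We have gcd(65, 130) = 65 > 1. Taking x_1 = 0 and x_2 = 2: σ(0) = 88 and σ(2) = 65·2 + 88 = 218 ≡ 88 (mod 130).
So σ(0) = σ(2) while 0 ≠ 2, thus σ is not injective.
Since σ is not injective, we find the least positive k with σ(k) = σ(0): this means 65k ≡ 0 (mod 130), i.e. 130 ∣ 65k. Since gcd(65, 130) = 65, dividing through by 65 this holds exactly when 2 ∣ k.
The smallest positive such k is 2.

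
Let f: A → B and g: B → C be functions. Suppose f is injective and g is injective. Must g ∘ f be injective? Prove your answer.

injective

Suppose (g ∘ f)(x_1) = (g ∘ f)(x_2), i.e. g(f(x_1)) = g(f(x_2)).
Since g is injective, f(x_1) = f(x_2). Since f is injective, x_1 = x_2. Therefore g ∘ f is injective.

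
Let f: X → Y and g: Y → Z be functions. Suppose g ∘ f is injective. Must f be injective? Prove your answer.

Suppose f(u) = f(v). Applying g: (g ∘ f)(u) = (g ∘ f)(v). Since g ∘ f is injective, u = v. So f is injective.

injective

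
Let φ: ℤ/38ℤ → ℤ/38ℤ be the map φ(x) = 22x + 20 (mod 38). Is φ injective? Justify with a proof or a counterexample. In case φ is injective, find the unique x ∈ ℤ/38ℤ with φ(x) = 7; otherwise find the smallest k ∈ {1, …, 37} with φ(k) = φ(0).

19

By definition, injectivity means: for all x_1, x_2 in the domain, φ(x_1) = φ(x_2) implies x_1 = x_2.
We have gcd(22, 38) = 2 > 1. Taking x_1 = 0 and x_2 = 19: φ(0) = 20 and φ(19) = 22·19 + 20 = 438 ≡ 20 (mod 38).
So φ(0) = φ(19) while 0 ≠ 19, therefore φ is not injective.
Since φ is not injective, we find the least positive k with φ(k) = φ(0): this means 22k ≡ 0 (mod 38), i.e. 38 ∣ 22k. Since gcd(22, 38) = 2, dividing through by 2 this holds exactly when 19 ∣ 11k, and as gcd(11, 19) = 1, exactly when 19 ∣ k.
The smallest positive such k is 19.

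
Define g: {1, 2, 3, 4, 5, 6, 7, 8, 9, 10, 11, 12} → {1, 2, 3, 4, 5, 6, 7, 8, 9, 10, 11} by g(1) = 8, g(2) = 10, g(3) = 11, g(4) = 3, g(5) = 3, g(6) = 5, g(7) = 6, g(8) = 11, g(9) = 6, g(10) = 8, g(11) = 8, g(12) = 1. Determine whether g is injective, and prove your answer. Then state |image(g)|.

g(4) = 3 = g(5) with 4 ≠ 5, so g is not injective.
The image of g is {1, 3, 5, 6, 8, 10, 11}, which has 7 elements.

7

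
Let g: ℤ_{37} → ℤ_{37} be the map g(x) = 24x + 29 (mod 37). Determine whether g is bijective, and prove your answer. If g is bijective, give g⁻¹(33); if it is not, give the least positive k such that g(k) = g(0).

Recall: g is injective when g(x_1) = g(x_2) forces x_1 = x_2.
Suppose g(x_1) = g(x_2) in ℤ_{37}. Then 24x_1 + 29 ≡ 24x_2 + 29 (mod 37), therefore 24(x_1 − x_2) ≡ 0 (mod 37).
Since gcd(24, 37) = 1, 24 is invertible modulo 37, hence x_1 − x_2 ≡ 0 (mod 37), i.e. x_1 = x_2.
We now compute 24⁻¹ mod 37 explicitly. Euclid's algorithm: 37 = 1·24 + 13, 24 = 1·13 + 11, 13 = 1·11 + 2, 11 = 5·2 + 1; back-substituting gives 1 = 17·24 − 11·37, so 24⁻¹ ≡ 17 (mod 37).
For any y ∈ ℤ_{37}, x = 17(y − 29) mod 37 satisfies g(x) = 24·17(y − 29) + 29 ≡ y (since 24·17 ≡ 1 mod 37). So every y has a preimage.
Thus g is bijective.
Since g is bijective, we compute g⁻¹(33): solve 24x + 29 ≡ 33 (mod 37), i.e. 24x ≡ 4 (mod 37).
Multiplying by 24⁻¹ = 17 gives x ≡ 17·4 = 68 = 1·37 + 31 ≡ 31 (mod 37).
Check: g(31) = 24·31 + 29 = 773 = 20·37 + 33 ≡ 33 (mod 37).

31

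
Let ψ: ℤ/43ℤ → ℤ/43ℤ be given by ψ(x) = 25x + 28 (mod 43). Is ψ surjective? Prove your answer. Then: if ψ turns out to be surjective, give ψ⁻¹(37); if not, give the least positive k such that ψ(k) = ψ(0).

21

Since gcd(25, 43) = 1, 25 is invertible modulo 43. Euclid's algorithm: 43 = 1·25 + 18, 25 = 1·18 + 7, 18 = 2·7 + 4, 7 = 1·4 + 3, 4 = 1·3 + 1; back-substituting gives 1 = 31·25 − 18·43, so 25⁻¹ ≡ 31 (mod 43).
Then y ↦ 31(y − 28) is a two-sided inverse to ψ, so every y ∈ ℤ/43ℤ has a preimage.
Thus ψ is surjective.
Since ψ is surjective, we compute ψ⁻¹(37): solve 25x + 28 ≡ 37 (mod 43), i.e. 25x ≡ 9 (mod 43).
Multiplying by 25⁻¹ = 31 gives x ≡ 31·9 = 279 = 6·43 + 21 ≡ 21 (mod 43).
Check: ψ(21) = 25·21 + 28 = 553 = 12·43 + 37 ≡ 37 (mod 43).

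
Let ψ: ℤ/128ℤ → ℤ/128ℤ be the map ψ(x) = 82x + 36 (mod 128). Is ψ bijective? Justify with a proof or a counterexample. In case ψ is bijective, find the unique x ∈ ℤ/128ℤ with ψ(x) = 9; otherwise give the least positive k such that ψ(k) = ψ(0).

Recall: injectivity means: for all s, t in the domain, ψ(s) = ψ(t) implies s = t.
We have gcd(82, 128) = 2 > 1. Taking s = 0 and t = 64: ψ(0) = 36 and ψ(64) = 82·64 + 36 = 5284 ≡ 36 (mod 128).
So ψ(0) = ψ(64) while 0 ≠ 64, hence ψ is not injective, hence not bijective.
Since ψ is not bijective, we find the least positive k with ψ(k) = ψ(0): this means 82k ≡ 0 (mod 128), i.e. 128 ∣ 82k. Since gcd(82, 128) = 2, dividing through by 2 this holds exactly when 64 ∣ 41k, and as gcd(41, 64) = 1, exactly when 64 ∣ k.
The smallest positive such k is 64.

64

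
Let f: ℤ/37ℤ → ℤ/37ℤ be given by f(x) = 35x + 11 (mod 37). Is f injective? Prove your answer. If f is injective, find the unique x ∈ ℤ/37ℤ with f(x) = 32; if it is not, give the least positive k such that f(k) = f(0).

8

By definition, f is injective when f(a) = f(b) forces a = b.
Suppose f(a) = f(b) in ℤ/37ℤ. Then 35a + 11 ≡ 35b + 11 (mod 37), hence 35(a − b) ≡ 0 (mod 37).
Since gcd(35, 37) = 1, 35 is invertible modulo 37, so a − b ≡ 0 (mod 37), i.e. a = b.
Therefore f is injective.
We now compute 35⁻¹ mod 37 explicitly. Euclid's algorithm: 37 = 1·35 + 2, 35 = 17·2 + 1; back-substituting gives 1 = 18·35 − 17·37, so 35⁻¹ ≡ 18 (mod 37).
Since f is injective, we compute f⁻¹(32): solve 35x + 11 ≡ 32 (mod 37), i.e. 35x ≡ 21 (mod 37).
Multiplying by 35⁻¹ = 18 gives x ≡ 18·21 = 378 = 10·37 + 8 ≡ 8 (mod 37).
Check: f(8) = 35·8 + 11 = 291 = 7·37 + 32 ≡ 32 (mod 37).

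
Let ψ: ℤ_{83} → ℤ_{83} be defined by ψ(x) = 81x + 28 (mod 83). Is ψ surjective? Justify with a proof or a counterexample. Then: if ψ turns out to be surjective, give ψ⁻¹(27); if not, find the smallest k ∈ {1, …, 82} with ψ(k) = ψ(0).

42

Recall that surjectivity means every element of the codomain has a preimage under ψ.
Since gcd(81, 83) = 1, 81 is invertible modulo 83. Euclid's algorithm: 83 = 1·81 + 2, 81 = 40·2 + 1; back-substituting gives 1 = 41·81 − 40·83, so 81⁻¹ ≡ 41 (mod 83).
Then y ↦ 41(y − 28) is a two-sided inverse to ψ, so every y ∈ ℤ_{83} has a preimage.
So ψ is surjective.
Since ψ is surjective, we find ψ⁻¹(27): we need 81x ≡ 27 − 28 ≡ 82 (mod 83). Using 81⁻¹ = 41: x ≡ 41·82 = 3362 = 40·83 + 42, so x = 42.
Check: ψ(42) = 81·42 + 28 = 3430 = 41·83 + 27 ≡ 27 (mod 83).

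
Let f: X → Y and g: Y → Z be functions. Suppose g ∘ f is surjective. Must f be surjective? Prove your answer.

not surjective

No. Take X = {0, 1}, Y = {0, 1, 2, 3, 4}, Z = {0}, f(a) = 0 for every a ∈ X, and g(b) = 0 for every b ∈ Y.
Then g ∘ f is surjective onto {0}, but 4 ∈ Y has no preimage under f, so f is not surjective.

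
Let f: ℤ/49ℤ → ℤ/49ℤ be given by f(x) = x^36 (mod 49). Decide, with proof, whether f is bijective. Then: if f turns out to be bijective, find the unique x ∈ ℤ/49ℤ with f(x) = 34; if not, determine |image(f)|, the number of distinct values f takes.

f(3): Repeated squaring mod 49: 3^1 ≡ 3, 3^2 ≡ 3² = 9, 3^4 ≡ 9² = 81 ≡ 32, 3^8 ≡ 32² = 1024 ≡ 44, 3^16 ≡ 44² = 1936 ≡ 25, 3^32 ≡ 25² = 625 ≡ 37. Since 36 = 32 + 4, 3^36 ≡ 37·32: 37·32 = 1184 ≡ 8. So 3^36 ≡ 8 (mod 49).
f(5): Repeated squaring mod 49: 5^1 ≡ 5, 5^2 ≡ 5² = 25, 5^4 ≡ 25² = 625 ≡ 37, 5^8 ≡ 37² = 1369 ≡ 46, 5^16 ≡ 46² = 2116 ≡ 9, 5^32 ≡ 9² = 81 ≡ 32. Since 36 = 32 + 4, 5^36 ≡ 32·37: 32·37 = 1184 ≡ 8. So 5^36 ≡ 8 (mod 49).
So f(3) = f(5) = 8 while 3 ≠ 5, therefore f is not injective, hence not bijective.
Since f is not bijective, we determine |image(f)|. Computing x^36 mod 49 for each x (by repeated squaring, reducing mod 49 at every step), the values f(0), f(1), …, f(48) are: 0, 1, 36, 8, 22, 8, 43, 0, 8, 15, 43, 36, 29, 36, 0, 15, 43, 29, 1, 1, 29, 0, 22, 22, 15, 15, 22, 22, 0, 29, 1, 1, 29, 43, 15, 0, 36, 29, 36, 43, 15, 8, 0, 43, 8, 22, 8, 36, 1.
The distinct values are {0, 1, 8, 15, 22, 29, 36, 43}; there are 8 of them.

8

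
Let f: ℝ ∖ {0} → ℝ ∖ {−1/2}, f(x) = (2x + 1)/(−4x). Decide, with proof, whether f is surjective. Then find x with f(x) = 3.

-1/14

For any y ≠ −1/2, solving y(−4x) = 2x + 1 for x gives a well-defined x ≠ 0. So f is surjective.
Solving f(x) = 3: cross-multiplying gives 2x + 1 = 3(−4x), which rearranges to 14x = −1, so x = −1/14.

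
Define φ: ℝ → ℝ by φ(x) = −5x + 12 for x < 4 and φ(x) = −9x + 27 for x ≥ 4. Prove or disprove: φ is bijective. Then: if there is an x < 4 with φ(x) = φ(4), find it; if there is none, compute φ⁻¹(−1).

Both pieces are strictly decreasing (slopes −5 and −9), so each is injective on its own interval.
The left piece maps (−∞, 4) onto (−8, ∞); the right piece maps [4, ∞) onto (−∞, −9].
The images leave a gap (−8 has no preimage), so φ is not surjective, hence not bijective.
Because the two images are disjoint, no x < 4 has φ(x) = φ(4), so we compute φ⁻¹(−1): −1 lies in (−8, ∞), so solve −5x + 12 = −1: x = (−1 − 12)/(−5) = 13/5.

13/5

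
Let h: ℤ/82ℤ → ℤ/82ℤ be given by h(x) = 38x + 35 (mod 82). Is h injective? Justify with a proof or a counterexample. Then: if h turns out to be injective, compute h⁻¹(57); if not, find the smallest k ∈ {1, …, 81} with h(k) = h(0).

We have gcd(38, 82) = 2 > 1. Taking u = 0 and v = 41: h(0) = 35 and h(41) = 38·41 + 35 = 1593 ≡ 35 (mod 82).
So h(0) = h(41) while 0 ≠ 41, so h is not injective.
Since h is not injective, we find the least positive k with h(k) = h(0): this means 38k ≡ 0 (mod 82), i.e. 82 ∣ 38k. Since gcd(38, 82) = 2, dividing through by 2 this holds exactly when 41 ∣ 19k, and as gcd(19, 41) = 1, exactly when 41 ∣ k.
The smallest positive such k is 41.

41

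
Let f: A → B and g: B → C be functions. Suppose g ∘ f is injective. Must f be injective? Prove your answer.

Suppose f(u) = f(v). Applying g: (g ∘ f)(u) = (g ∘ f)(v). Since g ∘ f is injective, u = v. So f is injective.

injective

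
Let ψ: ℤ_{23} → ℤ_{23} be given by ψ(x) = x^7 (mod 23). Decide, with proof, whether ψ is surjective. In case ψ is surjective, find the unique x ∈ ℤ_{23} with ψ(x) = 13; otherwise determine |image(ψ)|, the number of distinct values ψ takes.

2

Since 23 is prime, the nonzero elements of ℤ_{23} form a cyclic group of order 22.
As gcd(7, 22) = 1, raising to the 7th power is a bijection on this group: if x_1^7 ≡ x_2^7 then (x_1x_2^{−1})^7 = 1, and the only element of order dividing gcd(7, 22) = 1 is 1, so x_1 = x_2.
With ψ(0) = 0 this makes ψ injective on all of ℤ_{23}, hence bijective (finite equal-size domain and codomain). In particular ψ is surjective.
Since ψ is surjective, we find the preimage of 13. The inverse of x ↦ x^7 on (ℤ_{23})^× is x ↦ x^19, because 7·19 = 133 = 6·22 + 1 ≡ 1 (mod 22) and x^{22} = 1 for x ≠ 0 (Fermat). So ψ⁻¹(13) = 13^19 mod 23.
Repeated squaring mod 23: 13^1 ≡ 13, 13^2 ≡ 13² = 169 ≡ 8, 13^4 ≡ 8² = 64 ≡ 18, 13^8 ≡ 18² = 324 ≡ 2, 13^16 ≡ 2² = 4. Since 19 = 16 + 2 + 1, 13^19 ≡ 4·8·13: 4·8 = 32 ≡ 9, then 9·13 = 117 ≡ 2. So 13^19 ≡ 2 (mod 23).
Hence ψ⁻¹(13) = 2.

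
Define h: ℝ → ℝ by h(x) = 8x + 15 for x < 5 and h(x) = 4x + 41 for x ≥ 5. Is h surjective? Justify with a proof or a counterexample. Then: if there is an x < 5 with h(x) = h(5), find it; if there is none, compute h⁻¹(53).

Both pieces are strictly increasing (slopes 8 and 4), so each is injective on its own interval.
The left piece maps (−∞, 5) onto (−∞, 55); the right piece maps [5, ∞) onto [61, ∞).
The union (−∞, 55) ∪ [61, ∞) omits the interval between 55 and 61; in particular 55 has no preimage. So h is not surjective.
Because the two images are disjoint, no x < 5 has h(x) = h(5), so we compute h⁻¹(53): 53 lies in (−∞, 55), so solve 8x + 15 = 53: x = (53 − 15)/8 = 19/4.

19/4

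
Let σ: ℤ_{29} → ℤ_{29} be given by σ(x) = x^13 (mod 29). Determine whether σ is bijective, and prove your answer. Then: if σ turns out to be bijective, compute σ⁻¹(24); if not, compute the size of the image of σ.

Since 29 is prime, the nonzero elements of ℤ_{29} form a cyclic group of order 28.
As gcd(13, 28) = 1, raising to the 13th power is a bijection on this group: if a^13 ≡ b^13 then (ab^{−1})^13 = 1, and the only element of order dividing gcd(13, 28) = 1 is 1, so a = b.
With σ(0) = 0 this makes σ injective on all of ℤ_{29}, hence bijective (finite equal-size domain and codomain). In particular σ is bijective.
Since σ is bijective, we find the preimage of 24. The inverse of x ↦ x^13 on (ℤ_{29})^× is x ↦ x^13, because 13·13 = 169 = 6·28 + 1 ≡ 1 (mod 28) and x^{28} = 1 for x ≠ 0 (Fermat). So σ⁻¹(24) = 24^13 mod 29.
Repeated squaring mod 29: 24^1 ≡ 24, 24^2 ≡ 24² = 576 ≡ 25, 24^4 ≡ 25² = 625 ≡ 16, 24^8 ≡ 16² = 256 ≡ 24. Since 13 = 8 + 4 + 1, 24^13 ≡ 24·16·24: 24·16 = 384 ≡ 7, then 7·24 = 168 ≡ 23. So 24^13 ≡ 23 (mod 29).
Hence σ⁻¹(24) = 23.

23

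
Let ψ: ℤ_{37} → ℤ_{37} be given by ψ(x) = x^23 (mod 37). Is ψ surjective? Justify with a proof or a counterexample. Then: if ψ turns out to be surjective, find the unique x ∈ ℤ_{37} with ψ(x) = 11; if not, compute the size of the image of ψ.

Since 37 is prime, the nonzero elements of ℤ_{37} form a cyclic group of order 36.
As gcd(23, 36) = 1, raising to the 23rd power is a bijection on this group: if u^23 ≡ v^23 then (uv^{−1})^23 = 1, and the only element of order dividing gcd(23, 36) = 1 is 1, so u = v.
With ψ(0) = 0 this makes ψ injective on all of ℤ_{37}, hence bijective (finite equal-size domain and codomain). In particular ψ is surjective.
Since ψ is surjective, we find the preimage of 11. The inverse of x ↦ x^23 on (ℤ_{37})^× is x ↦ x^11, because 23·11 = 253 = 7·36 + 1 ≡ 1 (mod 36) and x^{36} = 1 for x ≠ 0 (Fermat). So ψ⁻¹(11) = 11^11 mod 37.
Repeated squaring mod 37: 11^1 ≡ 11, 11^2 ≡ 11² = 121 ≡ 10, 11^4 ≡ 10² = 100 ≡ 26, 11^8 ≡ 26² = 676 ≡ 10. Since 11 = 8 + 2 + 1, 11^11 ≡ 10·10·11: 10·10 = 100 ≡ 26, then 26·11 = 286 ≡ 27. So 11^11 ≡ 27 (mod 37).
Hence ψ⁻¹(11) = 27.

27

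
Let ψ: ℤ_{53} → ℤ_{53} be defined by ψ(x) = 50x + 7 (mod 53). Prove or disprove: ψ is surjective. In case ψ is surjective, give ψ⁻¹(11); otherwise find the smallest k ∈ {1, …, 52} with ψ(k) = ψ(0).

Since gcd(50, 53) = 1, 50 is invertible modulo 53. Euclid's algorithm: 53 = 1·50 + 3, 50 = 16·3 + 2, 3 = 1·2 + 1; back-substituting gives 1 = 35·50 − 33·53, so 50⁻¹ ≡ 35 (mod 53).
Then y ↦ 35(y − 7) is a two-sided inverse to ψ, so every y ∈ ℤ_{53} has a preimage.
So ψ is surjective.
Since ψ is surjective, we compute ψ⁻¹(11): solve 50x + 7 ≡ 11 (mod 53), i.e. 50x ≡ 4 (mod 53).
Multiplying by 50⁻¹ = 35 gives x ≡ 35·4 = 140 = 2·53 + 34 ≡ 34 (mod 53).
Check: ψ(34) = 50·34 + 7 = 1707 = 32·53 + 11 ≡ 11 (mod 53).

34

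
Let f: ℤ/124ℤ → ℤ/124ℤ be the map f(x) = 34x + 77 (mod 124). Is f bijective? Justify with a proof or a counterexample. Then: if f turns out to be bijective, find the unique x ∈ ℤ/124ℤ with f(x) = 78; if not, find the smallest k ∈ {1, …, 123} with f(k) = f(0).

62

Recall that injectivity means: for all u, v in the domain, f(u) = f(v) implies u = v.
We have gcd(34, 124) = 2 > 1. Taking u = 0 and v = 62: f(0) = 77 and f(62) = 34·62 + 77 = 2185 ≡ 77 (mod 124).
So f(0) = f(62) while 0 ≠ 62, hence f is not injective, hence not bijective.
Since f is not bijective, we find the least positive k with f(k) = f(0): this means 34k ≡ 0 (mod 124), i.e. 124 ∣ 34k. Since gcd(34, 124) = 2, dividing through by 2 this holds exactly when 62 ∣ 17k, and as gcd(17, 62) = 1, exactly when 62 ∣ k.
The smallest positive such k is 62.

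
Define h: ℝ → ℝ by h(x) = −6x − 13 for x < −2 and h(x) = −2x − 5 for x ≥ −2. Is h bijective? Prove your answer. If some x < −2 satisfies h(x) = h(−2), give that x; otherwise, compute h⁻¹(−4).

Both pieces are strictly decreasing (slopes −6 and −2), so each is injective on its own interval.
The left piece maps (−∞, −2) onto (−1, ∞); the right piece maps [−2, ∞) onto (−∞, −1].
Since −1 = −1, the images partition ℝ: h is injective and surjective, hence bijective.
Because the two images are disjoint, no x < −2 has h(x) = h(−2), so we compute h⁻¹(−4): −4 lies in (−∞, −1], so solve −2x − 5 = −4: x = (−4 + 5)/(−2) = −1/2.

-1/2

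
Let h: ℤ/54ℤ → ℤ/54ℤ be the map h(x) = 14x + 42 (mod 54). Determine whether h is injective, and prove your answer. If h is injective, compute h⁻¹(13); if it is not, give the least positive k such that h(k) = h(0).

We have gcd(14, 54) = 2 > 1. Taking u = 0 and v = 27: h(0) = 42 and h(27) = 14·27 + 42 = 420 ≡ 42 (mod 54).
So h(0) = h(27) while 0 ≠ 27, thus h is not injective.
Since h is not injective, we find the least positive k with h(k) = h(0): this means 14k ≡ 0 (mod 54), i.e. 54 ∣ 14k. Since gcd(14, 54) = 2, dividing through by 2 this holds exactly when 27 ∣ 7k, and as gcd(7, 27) = 1, exactly when 27 ∣ k.
The smallest positive such k is 27.

27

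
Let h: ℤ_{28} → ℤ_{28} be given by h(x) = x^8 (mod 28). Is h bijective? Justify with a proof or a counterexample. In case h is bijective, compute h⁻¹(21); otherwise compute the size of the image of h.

8

h(6): Repeated squaring mod 28: 6^1 ≡ 6, 6^2 ≡ 6² = 36 ≡ 8, 6^4 ≡ 8² = 64 ≡ 8, 6^8 ≡ 8² = 64 ≡ 8. So 6^8 ≡ 8 (mod 28).
h(8): Repeated squaring mod 28: 8^1 ≡ 8, 8^2 ≡ 8² = 64 ≡ 8, 8^4 ≡ 8² = 64 ≡ 8, 8^8 ≡ 8² = 64 ≡ 8. So 8^8 ≡ 8 (mod 28).
So h(6) = h(8) = 8 while 6 ≠ 8, so h is not injective, hence not bijective.
Since h is not bijective, we determine |image(h)|. Computing x^8 mod 28 for each x (by repeated squaring, reducing mod 28 at every step), the values h(0), h(1), …, h(27) are: 0, 1, 4, 9, 16, 25, 8, 21, 8, 25, 16, 9, 4, 1, 0, 1, 4, 9, 16, 25, 8, 21, 8, 25, 16, 9, 4, 1.
The distinct values are {0, 1, 4, 8, 9, 16, 21, 25}; there are 8 of them.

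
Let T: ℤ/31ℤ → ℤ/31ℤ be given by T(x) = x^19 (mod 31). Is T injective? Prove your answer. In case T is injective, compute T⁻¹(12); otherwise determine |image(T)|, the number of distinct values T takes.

Since 31 is prime, the nonzero elements of ℤ/31ℤ form a cyclic group of order 30.
As gcd(19, 30) = 1, raising to the 19th power is a bijection on this group: if x_1^19 ≡ x_2^19 then (x_1x_2^{−1})^19 = 1, and the only element of order dividing gcd(19, 30) = 1 is 1, so x_1 = x_2.
With T(0) = 0 this makes T injective on all of ℤ/31ℤ, hence bijective (finite equal-size domain and codomain). In particular T is injective.
Since T is injective, we find the preimage of 12. The inverse of x ↦ x^19 on (ℤ/31ℤ)^× is x ↦ x^19, because 19·19 = 361 = 12·30 + 1 ≡ 1 (mod 30) and x^{30} = 1 for x ≠ 0 (Fermat). So T⁻¹(12) = 12^19 mod 31.
Repeated squaring mod 31: 12^1 ≡ 12, 12^2 ≡ 12² = 144 ≡ 20, 12^4 ≡ 20² = 400 ≡ 28, 12^8 ≡ 28² = 784 ≡ 9, 12^16 ≡ 9² = 81 ≡ 19. Since 19 = 16 + 2 + 1, 12^19 ≡ 19·20·12: 19·20 = 380 ≡ 8, then 8·12 = 96 ≡ 3. So 12^19 ≡ 3 (mod 31).
Hence T⁻¹(12) = 3.

3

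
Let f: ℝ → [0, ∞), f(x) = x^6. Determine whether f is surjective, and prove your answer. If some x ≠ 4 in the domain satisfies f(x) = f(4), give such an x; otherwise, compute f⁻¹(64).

-4

For any y ∈ [0, ∞), x = y^{1/6} ∈ ℝ satisfies x^6 = y, so f is surjective.
For the follow-up, such an x exists: taking x = −4 ∈ ℝ gives f(−4) = 4096 = f(4) with −4 ≠ 4.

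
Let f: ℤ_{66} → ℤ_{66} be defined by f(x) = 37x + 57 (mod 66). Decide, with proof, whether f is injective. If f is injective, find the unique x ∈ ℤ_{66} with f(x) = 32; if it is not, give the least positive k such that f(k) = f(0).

35

By definition, f is injective if f(a) = f(b) implies a = b.
Suppose f(a) = f(b) in ℤ_{66}. Then 37a + 57 ≡ 37b + 57 (mod 66), thus 37(a − b) ≡ 0 (mod 66).
Since gcd(37, 66) = 1, 37 is invertible modulo 66, thus a − b ≡ 0 (mod 66), i.e. a = b.
Therefore f is injective.
We now compute 37⁻¹ mod 66 explicitly. Euclid's algorithm: 66 = 1·37 + 29, 37 = 1·29 + 8, 29 = 3·8 + 5, 8 = 1·5 + 3, 5 = 1·3 + 2, 3 = 1·2 + 1; back-substituting gives 1 = 25·37 − 14·66, so 37⁻¹ ≡ 25 (mod 66).
Since f is injective, we find f⁻¹(32): we need 37x ≡ 32 − 57 ≡ 41 (mod 66). Using 37⁻¹ = 25: x ≡ 25·41 = 1025 = 15·66 + 35, so x = 35.
Check: f(35) = 37·35 + 57 = 1352 = 20·66 + 32 ≡ 32 (mod 66).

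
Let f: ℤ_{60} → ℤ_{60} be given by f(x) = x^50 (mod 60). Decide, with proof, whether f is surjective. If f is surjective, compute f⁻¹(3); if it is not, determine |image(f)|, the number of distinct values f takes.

f(2): Repeated squaring mod 60: 2^1 ≡ 2, 2^2 ≡ 2² = 4, 2^4 ≡ 4² = 16, 2^8 ≡ 16² = 256 ≡ 16, 2^16 ≡ 16² = 256 ≡ 16, 2^32 ≡ 16² = 256 ≡ 16. Since 50 = 32 + 16 + 2, 2^50 ≡ 16·16·4: 16·16 = 256 ≡ 16, then 16·4 = 64 ≡ 4. So 2^50 ≡ 4 (mod 60).
f(8): Repeated squaring mod 60: 8^1 ≡ 8, 8^2 ≡ 8² = 64 ≡ 4, 8^4 ≡ 4² = 16, 8^8 ≡ 16² = 256 ≡ 16, 8^16 ≡ 16² = 256 ≡ 16, 8^32 ≡ 16² = 256 ≡ 16. Since 50 = 32 + 16 + 2, 8^50 ≡ 16·16·4: 16·16 = 256 ≡ 16, then 16·4 = 64 ≡ 4. So 8^50 ≡ 4 (mod 60).
So f(2) = f(8) = 4 while 2 ≠ 8, hence f is not injective.
A non-injective map from the 60-element set ℤ_{60} to itself takes at most 59 distinct values, so it cannot be surjective. Thus f is not surjective.
Since f is not surjective, we determine |image(f)|. Computing x^50 mod 60 for each x (by repeated squaring, reducing mod 60 at every step), the values f(0), f(1), …, f(59) are: 0, 1, 4, 9, 16, 25, 36, 49, 4, 21, 40, 1, 24, 49, 16, 45, 16, 49, 24, 1, 40, 21, 4, 49, 36, 25, 16, 9, 4, 1, 0, 1, 4, 9, 16, 25, 36, 49, 4, 21, 40, 1, 24, 49, 16, 45, 16, 49, 24, 1, 40, 21, 4, 49, 36, 25, 16, 9, 4, 1.
The distinct values are {0, 1, 4, 9, 16, 21, 24, 25, 36, 40, 45, 49}; there are 12 of them.

12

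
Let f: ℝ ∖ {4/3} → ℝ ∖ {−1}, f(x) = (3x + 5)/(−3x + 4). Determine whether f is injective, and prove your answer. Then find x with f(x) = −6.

Suppose f(u) = f(v). Cross-multiplying: (3u + 5)(−3v + 4) = (3v + 5)(−3u + 4).
Expanding both sides and cancelling the symmetric terms leaves 27·(u − v) = 0. Since 27 ≠ 0, u = v. Hence f is injective.
Solving f(x) = −6: cross-multiplying gives 3x + 5 = −6(−3x + 4), which rearranges to −15x = −29, so x = 29/15.

29/15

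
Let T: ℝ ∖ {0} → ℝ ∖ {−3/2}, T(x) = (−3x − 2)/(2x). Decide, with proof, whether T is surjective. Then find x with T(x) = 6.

-2/15

For any y ≠ −3/2, solving y(2x) = −3x − 2 for x gives a well-defined x ≠ 0. So T is surjective.
Solving T(x) = 6: cross-multiplying gives −3x − 2 = 6(2x), which rearranges to −15x = 2, so x = −2/15.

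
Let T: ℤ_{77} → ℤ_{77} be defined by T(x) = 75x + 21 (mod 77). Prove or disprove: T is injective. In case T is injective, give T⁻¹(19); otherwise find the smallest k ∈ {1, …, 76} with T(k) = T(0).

Recall: T is injective when T(x_1) = T(x_2) forces x_1 = x_2.
Suppose T(x_1) = T(x_2) in ℤ_{77}. Then 75x_1 + 21 ≡ 75x_2 + 21 (mod 77), hence 75(x_1 − x_2) ≡ 0 (mod 77).
Since gcd(75, 77) = 1, 75 is invertible modulo 77, thus x_1 − x_2 ≡ 0 (mod 77), i.e. x_1 = x_2.
Thus T is injective.
We now compute 75⁻¹ mod 77 explicitly. Euclid's algorithm: 77 = 1·75 + 2, 75 = 37·2 + 1; back-substituting gives 1 = 38·75 − 37·77, so 75⁻¹ ≡ 38 (mod 77).
Since T is injective, we compute T⁻¹(19): solve 75x + 21 ≡ 19 (mod 77), i.e. 75x ≡ 75 (mod 77).
Multiplying by 75⁻¹ = 38 gives x ≡ 38·75 = 2850 = 37·77 + 1 ≡ 1 (mod 77).
Check: T(1) = 75·1 + 21 = 96 = 1·77 + 19 ≡ 19 (mod 77).

1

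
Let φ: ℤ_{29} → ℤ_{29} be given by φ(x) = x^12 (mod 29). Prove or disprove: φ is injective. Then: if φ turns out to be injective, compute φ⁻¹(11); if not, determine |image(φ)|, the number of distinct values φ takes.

φ(2): Repeated squaring mod 29: 2^1 ≡ 2, 2^2 ≡ 2² = 4, 2^4 ≡ 4² = 16, 2^8 ≡ 16² = 256 ≡ 24. Since 12 = 8 + 4, 2^12 ≡ 24·16: 24·16 = 384 ≡ 7. So 2^12 ≡ 7 (mod 29).
φ(5): Repeated squaring mod 29: 5^1 ≡ 5, 5^2 ≡ 5² = 25, 5^4 ≡ 25² = 625 ≡ 16, 5^8 ≡ 16² = 256 ≡ 24. Since 12 = 8 + 4, 5^12 ≡ 24·16: 24·16 = 384 ≡ 7. So 5^12 ≡ 7 (mod 29).
So φ(2) = φ(5) = 7 while 2 ≠ 5, so φ is not injective.
Since φ is not injective, we determine |image(φ)|. Computing x^12 mod 29 for each x (by repeated squaring, reducing mod 29 at every step), the values φ(0), φ(1), …, φ(28) are: 0, 1, 7, 16, 20, 7, 25, 16, 24, 24, 20, 23, 1, 23, 25, 25, 23, 1, 23, 20, 24, 24, 16, 25, 7, 20, 16, 7, 1.
The distinct values are {0, 1, 7, 16, 20, 23, 24, 25}; there are 8 of them.

8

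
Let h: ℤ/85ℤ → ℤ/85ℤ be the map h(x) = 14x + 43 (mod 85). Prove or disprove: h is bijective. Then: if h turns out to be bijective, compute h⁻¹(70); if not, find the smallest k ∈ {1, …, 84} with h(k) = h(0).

8

If h(x_1) = h(x_2), then 14x_1 ≡ 14x_2 (mod 85). Because gcd(14, 85) = 1, we may cancel 14 to get x_1 ≡ x_2 (mod 85).
We now compute 14⁻¹ mod 85 explicitly. Euclid's algorithm: 85 = 6·14 + 1; back-substituting gives 1 = 79·14 − 13·85, so 14⁻¹ ≡ 79 (mod 85).
Then y ↦ 79(y − 43) is a two-sided inverse to h, so every y ∈ ℤ/85ℤ has a preimage.
Therefore h is bijective.
Since h is bijective, we find h⁻¹(70): we need 14x ≡ 70 − 43 ≡ 27 (mod 85). Using 14⁻¹ = 79: x ≡ 79·27 = 2133 = 25·85 + 8, so x = 8.
Check: h(8) = 14·8 + 43 = 155 = 1·85 + 70 ≡ 70 (mod 85).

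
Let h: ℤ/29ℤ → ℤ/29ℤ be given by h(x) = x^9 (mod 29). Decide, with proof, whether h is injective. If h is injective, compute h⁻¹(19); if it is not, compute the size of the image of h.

2

Since 29 is prime, the nonzero elements of ℤ/29ℤ form a cyclic group of order 28.
As gcd(9, 28) = 1, raising to the 9th power is a bijection on this group: if x_1^9 ≡ x_2^9 then (x_1x_2^{−1})^9 = 1, and the only element of order dividing gcd(9, 28) = 1 is 1, so x_1 = x_2.
With h(0) = 0 this makes h injective on all of ℤ/29ℤ, hence bijective (finite equal-size domain and codomain). In particular h is injective.
Since h is injective, we find the preimage of 19. The inverse of x ↦ x^9 on (ℤ/29ℤ)^× is x ↦ x^25, because 9·25 = 225 = 8·28 + 1 ≡ 1 (mod 28) and x^{28} = 1 for x ≠ 0 (Fermat). So h⁻¹(19) = 19^25 mod 29.
Repeated squaring mod 29: 19^1 ≡ 19, 19^2 ≡ 19² = 361 ≡ 13, 19^4 ≡ 13² = 169 ≡ 24, 19^8 ≡ 24² = 576 ≡ 25, 19^16 ≡ 25² = 625 ≡ 16. Since 25 = 16 + 8 + 1, 19^25 ≡ 16·25·19: 16·25 = 400 ≡ 23, then 23·19 = 437 ≡ 2. So 19^25 ≡ 2 (mod 29).
Hence h⁻¹(19) = 2.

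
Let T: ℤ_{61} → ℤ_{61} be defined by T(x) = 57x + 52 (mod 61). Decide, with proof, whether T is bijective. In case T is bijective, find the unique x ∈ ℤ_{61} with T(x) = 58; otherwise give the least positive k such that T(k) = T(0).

29

If T(x_1) = T(x_2), then 57x_1 ≡ 57x_2 (mod 61). Because gcd(57, 61) = 1, we may cancel 57 to get x_1 ≡ x_2 (mod 61).
We now compute 57⁻¹ mod 61 explicitly. Euclid's algorithm: 61 = 1·57 + 4, 57 = 14·4 + 1; back-substituting gives 1 = 15·57 − 14·61, so 57⁻¹ ≡ 15 (mod 61).
For any y ∈ ℤ_{61}, x = 15(y − 52) mod 61 satisfies T(x) = 57·15(y − 52) + 52 ≡ y (since 57·15 ≡ 1 mod 61). So every y has a preimage.
So T is bijective.
Since T is bijective, we find T⁻¹(58): we need 57x ≡ 58 − 52 ≡ 6 (mod 61). Using 57⁻¹ = 15: x ≡ 15·6 = 90 = 1·61 + 29, so x = 29.
Check: T(29) = 57·29 + 52 = 1705 = 27·61 + 58 ≡ 58 (mod 61).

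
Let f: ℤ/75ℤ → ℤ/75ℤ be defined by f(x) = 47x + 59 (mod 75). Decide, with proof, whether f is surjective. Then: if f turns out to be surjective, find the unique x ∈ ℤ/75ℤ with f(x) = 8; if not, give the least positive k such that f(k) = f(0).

By definition, surjectivity means every element of the codomain has a preimage under f.
Since gcd(47, 75) = 1, 47 is invertible modulo 75. Euclid's algorithm: 75 = 1·47 + 28, 47 = 1·28 + 19, 28 = 1·19 + 9, 19 = 2·9 + 1; back-substituting gives 1 = 8·47 − 5·75, so 47⁻¹ ≡ 8 (mod 75).
For any y ∈ ℤ/75ℤ, x = 8(y − 59) mod 75 satisfies f(x) = 47·8(y − 59) + 59 ≡ y (since 47·8 ≡ 1 mod 75). So every y has a preimage.
Hence f is surjective.
Since f is surjective, we find f⁻¹(8): we need 47x ≡ 8 − 59 ≡ 24 (mod 75). Using 47⁻¹ = 8: x ≡ 8·24 = 192 = 2·75 + 42, so x = 42.
Check: f(42) = 47·42 + 59 = 2033 = 27·75 + 8 ≡ 8 (mod 75).

42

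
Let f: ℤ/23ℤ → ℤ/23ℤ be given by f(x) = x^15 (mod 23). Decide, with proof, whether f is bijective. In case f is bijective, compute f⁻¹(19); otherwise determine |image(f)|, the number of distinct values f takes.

Since 23 is prime, the nonzero elements of ℤ/23ℤ form a cyclic group of order 22.
As gcd(15, 22) = 1, raising to the 15th power is a bijection on this group: if u^15 ≡ v^15 then (uv^{−1})^15 = 1, and the only element of order dividing gcd(15, 22) = 1 is 1, so u = v.
With f(0) = 0 this makes f injective on all of ℤ/23ℤ, hence bijective (finite equal-size domain and codomain). In particular f is bijective.
Since f is bijective, we find the preimage of 19. The inverse of x ↦ x^15 on (ℤ/23ℤ)^× is x ↦ x^3, because 15·3 = 45 = 2·22 + 1 ≡ 1 (mod 22) and x^{22} = 1 for x ≠ 0 (Fermat). So f⁻¹(19) = 19^3 mod 23.
Repeated squaring mod 23: 19^1 ≡ 19, 19^2 ≡ 19² = 361 ≡ 16. Since 3 = 2 + 1, 19^3 ≡ 16·19: 16·19 = 304 ≡ 5. So 19^3 ≡ 5 (mod 23).
Hence f⁻¹(19) = 5.

5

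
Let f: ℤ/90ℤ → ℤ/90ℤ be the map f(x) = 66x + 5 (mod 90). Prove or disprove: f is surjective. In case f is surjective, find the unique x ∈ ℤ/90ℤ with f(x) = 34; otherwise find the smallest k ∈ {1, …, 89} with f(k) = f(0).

Since gcd(66, 90) = 6, we have 66x ≡ 0 (mod 6) for all x, so f(x) ≡ 5 (mod 6).
But 0 ≢ 5 (mod 6), so 0 ∈ ℤ/90ℤ has no preimage. Hence f is not surjective.
Since f is not surjective, we find the least positive k with f(k) = f(0): this means 66k ≡ 0 (mod 90), i.e. 90 ∣ 66k. Since gcd(66, 90) = 6, dividing through by 6 this holds exactly when 15 ∣ 11k, and as gcd(11, 15) = 1, exactly when 15 ∣ k.
The smallest positive such k is 15.

15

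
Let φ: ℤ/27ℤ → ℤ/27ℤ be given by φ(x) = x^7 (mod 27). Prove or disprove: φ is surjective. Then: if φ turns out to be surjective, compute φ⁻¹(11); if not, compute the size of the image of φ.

19

φ(0) = 0^7 = 0.
φ(3): Repeated squaring mod 27: 3^1 ≡ 3, 3^2 ≡ 3² = 9, 3^4 ≡ 9² = 81 ≡ 0. Since 7 = 4 + 2 + 1, 3^7 ≡ 0·9·3: 0·9 = 0, then 0·3 = 0. So 3^7 ≡ 0 (mod 27).
So φ(0) = φ(3) = 0 while 0 ≠ 3, hence φ is not injective.
A non-injective map from the 27-element set ℤ/27ℤ to itself takes at most 26 distinct values, so it cannot be surjective. So φ is not surjective.
Since φ is not surjective, we determine |image(φ)|. Computing x^7 mod 27 for each x (by repeated squaring, reducing mod 27 at every step), the values φ(0), φ(1), …, φ(26) are: 0, 1, 20, 0, 22, 14, 0, 16, 8, 0, 10, 2, 0, 4, 23, 0, 25, 17, 0, 19, 11, 0, 13, 5, 0, 7, 26.
The distinct values are {0, 1, 2, 4, 5, 7, 8, 10, 11, 13, 14, 16, 17, 19, 20, 22, 23, 25, 26}; there are 19 of them.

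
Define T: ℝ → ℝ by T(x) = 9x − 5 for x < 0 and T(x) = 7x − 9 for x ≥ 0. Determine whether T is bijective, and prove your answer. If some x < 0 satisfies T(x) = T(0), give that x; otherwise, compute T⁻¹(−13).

Both pieces are strictly increasing (slopes 9 and 7), so each is injective on its own interval.
The left piece maps (−∞, 0) onto (−∞, −5); the right piece maps [0, ∞) onto [−9, ∞).
These images overlap. In particular T(0) = −9 (right piece), and solving 9x − 5 = −9 on the left piece gives x = −4/9 < 0.
So T(−4/9) = T(0) with −4/9 ≠ 0, and T is not injective, hence not bijective. This x = −4/9 is the requested value below 0.

-4/9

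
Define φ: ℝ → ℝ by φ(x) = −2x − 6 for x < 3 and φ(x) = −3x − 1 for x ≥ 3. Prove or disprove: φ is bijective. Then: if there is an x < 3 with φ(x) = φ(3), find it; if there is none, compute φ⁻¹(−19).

Both pieces are strictly decreasing (slopes −2 and −3), so each is injective on its own interval.
The left piece maps (−∞, 3) onto (−12, ∞); the right piece maps [3, ∞) onto (−∞, −10].
These images overlap. In particular φ(3) = −10 (right piece), and solving −2x − 6 = −10 on the left piece gives x = 2 < 3.
So φ(2) = φ(3) with 2 ≠ 3, and φ is not injective, hence not bijective. This x = 2 is the requested value below 3.

2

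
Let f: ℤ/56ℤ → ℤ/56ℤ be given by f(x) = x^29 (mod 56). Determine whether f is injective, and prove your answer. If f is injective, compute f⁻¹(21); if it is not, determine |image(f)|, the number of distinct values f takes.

35

f(0) = 0^29 = 0.
f(14): Repeated squaring mod 56: 14^1 ≡ 14, 14^2 ≡ 14² = 196 ≡ 28, 14^4 ≡ 28² = 784 ≡ 0, 14^8 ≡ 0² = 0, 14^16 ≡ 0² = 0. Since 29 = 16 + 8 + 4 + 1, 14^29 ≡ 0·0·0·14: 0·0 = 0, then 0·0 = 0, then 0·14 = 0. So 14^29 ≡ 0 (mod 56).
So f(0) = f(14) = 0 while 0 ≠ 14, thus f is not injective.
Since f is not injective, we determine |image(f)|. Computing x^29 mod 56 for each x (by repeated squaring, reducing mod 56 at every step), the values f(0), f(1), …, f(55) are: 0, 1, 32, 19, 16, 45, 48, 7, 8, 25, 40, 51, 24, 13, 0, 15, 32, 33, 16, 3, 48, 21, 8, 39, 40, 9, 24, 27, 0, 29, 32, 47, 16, 17, 48, 35, 8, 53, 40, 23, 24, 41, 0, 43, 32, 5, 16, 31, 48, 49, 8, 11, 40, 37, 24, 55.
The distinct values are {0, 1, 3, 5, 7, 8, 9, 11, 13, 15, 16, 17, 19, 21, 23, 24, 25, 27, 29, 31, 32, 33, 35, 37, 39, 40, 41, 43, 45, 47, 48, 49, 51, 53, 55}; there are 35 of them.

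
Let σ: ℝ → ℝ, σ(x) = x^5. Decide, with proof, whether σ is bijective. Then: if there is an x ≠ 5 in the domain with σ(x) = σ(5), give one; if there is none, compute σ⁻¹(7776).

On ℝ, x ↦ x^5 is strictly increasing (injective) and for any y ∈ ℝ the 5th root y^{1/5} lies in ℝ (surjective). So σ is bijective.
Since x ↦ x^5 is strictly increasing on ℝ, it is injective there, so no x ≠ 5 in the domain has σ(x) = σ(5). We therefore compute σ⁻¹(7776) = 7776^{1/5} = 6 (indeed 6^5 = 7776).

6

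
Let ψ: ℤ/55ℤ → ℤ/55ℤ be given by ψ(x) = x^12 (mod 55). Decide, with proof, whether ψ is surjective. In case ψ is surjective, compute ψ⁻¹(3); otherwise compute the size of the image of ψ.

12

ψ(4): Repeated squaring mod 55: 4^1 ≡ 4, 4^2 ≡ 4² = 16, 4^4 ≡ 16² = 256 ≡ 36, 4^8 ≡ 36² = 1296 ≡ 31. Since 12 = 8 + 4, 4^12 ≡ 31·36: 31·36 = 1116 ≡ 16. So 4^12 ≡ 16 (mod 55).
ψ(7): Repeated squaring mod 55: 7^1 ≡ 7, 7^2 ≡ 7² = 49, 7^4 ≡ 49² = 2401 ≡ 36, 7^8 ≡ 36² = 1296 ≡ 31. Since 12 = 8 + 4, 7^12 ≡ 31·36: 31·36 = 1116 ≡ 16. So 7^12 ≡ 16 (mod 55).
So ψ(4) = ψ(7) = 16 while 4 ≠ 7, so ψ is not injective.
A non-injective map from the 55-element set ℤ/55ℤ to itself takes at most 54 distinct values, so it cannot be surjective. Hence ψ is not surjective.
Since ψ is not surjective, we determine |image(ψ)|. Computing x^12 mod 55 for each x (by repeated squaring, reducing mod 55 at every step), the values ψ(0), ψ(1), …, ψ(54) are: 0, 1, 26, 31, 16, 25, 36, 16, 31, 26, 45, 11, 1, 26, 31, 5, 36, 36, 16, 31, 15, 1, 11, 1, 26, 20, 16, 36, 36, 16, 20, 26, 1, 11, 1, 15, 31, 16, 36, 36, 5, 31, 26, 1, 11, 45, 26, 31, 16, 36, 25, 16, 31, 26, 1.
The distinct values are {0, 1, 5, 11, 15, 16, 20, 25, 26, 31, 36, 45}; there are 12 of them.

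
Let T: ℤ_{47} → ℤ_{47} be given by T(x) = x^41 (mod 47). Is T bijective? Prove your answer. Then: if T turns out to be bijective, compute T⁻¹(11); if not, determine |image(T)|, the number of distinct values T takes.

Since 47 is prime, the nonzero elements of ℤ_{47} form a cyclic group of order 46.
As gcd(41, 46) = 1, raising to the 41st power is a bijection on this group: if a^41 ≡ b^41 then (ab^{−1})^41 = 1, and the only element of order dividing gcd(41, 46) = 1 is 1, so a = b.
With T(0) = 0 this makes T injective on all of ℤ_{47}, hence bijective (finite equal-size domain and codomain). In particular T is bijective.
Since T is bijective, we find the preimage of 11. The inverse of x ↦ x^41 on (ℤ_{47})^× is x ↦ x^9, because 41·9 = 369 = 8·46 + 1 ≡ 1 (mod 46) and x^{46} = 1 for x ≠ 0 (Fermat). So T⁻¹(11) = 11^9 mod 47.
Repeated squaring mod 47: 11^1 ≡ 11, 11^2 ≡ 11² = 121 ≡ 27, 11^4 ≡ 27² = 729 ≡ 24, 11^8 ≡ 24² = 576 ≡ 12. Since 9 = 8 + 1, 11^9 ≡ 12·11: 12·11 = 132 ≡ 38. So 11^9 ≡ 38 (mod 47).
Hence T⁻¹(11) = 38.

38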